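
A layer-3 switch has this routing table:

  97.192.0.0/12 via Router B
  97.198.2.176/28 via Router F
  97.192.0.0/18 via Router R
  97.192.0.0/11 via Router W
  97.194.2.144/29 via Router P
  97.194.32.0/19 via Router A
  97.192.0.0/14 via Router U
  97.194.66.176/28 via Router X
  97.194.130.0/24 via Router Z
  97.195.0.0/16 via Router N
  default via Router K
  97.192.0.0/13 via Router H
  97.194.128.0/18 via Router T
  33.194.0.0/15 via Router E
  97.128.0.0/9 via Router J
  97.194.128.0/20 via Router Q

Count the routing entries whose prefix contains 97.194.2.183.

6

Prefixes containing 97.194.2.183:
  0.0.0.0/0 (default, matches everything)
  97.128.0.0/9 (97.128.0.0 - 97.255.255.255)
  97.192.0.0/11 (97.192.0.0 - 97.223.255.255)
  97.192.0.0/12 (97.192.0.0 - 97.207.255.255)
  97.192.0.0/13 (97.192.0.0 - 97.199.255.255)
  97.192.0.0/14 (97.192.0.0 - 97.195.255.255)
Total matching entries: 6.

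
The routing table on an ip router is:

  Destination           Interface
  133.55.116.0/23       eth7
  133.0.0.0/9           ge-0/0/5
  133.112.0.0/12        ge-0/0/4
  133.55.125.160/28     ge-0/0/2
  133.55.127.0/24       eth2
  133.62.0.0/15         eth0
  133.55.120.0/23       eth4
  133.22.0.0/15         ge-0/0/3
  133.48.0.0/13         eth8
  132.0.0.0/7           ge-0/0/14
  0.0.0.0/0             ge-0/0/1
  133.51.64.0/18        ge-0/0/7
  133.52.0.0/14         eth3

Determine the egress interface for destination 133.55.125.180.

Routes whose prefix contains 133.55.125.180:
  0.0.0.0/0 (default, matches everything) -> ge-0/0/1
  132.0.0.0/7 (132.0.0.0 - 133.255.255.255) -> ge-0/0/14
  133.0.0.0/9 (133.0.0.0 - 133.127.255.255) -> ge-0/0/5
  133.48.0.0/13 (133.48.0.0 - 133.55.255.255) -> eth8
  133.52.0.0/14 (133.52.0.0 - 133.55.255.255) -> eth3
More-specific entries that do NOT match:
  133.55.125.160/28 (133.55.125.160 - 133.55.125.175) does not contain 133.55.125.180
  133.55.127.0/24 (133.55.127.0 - 133.55.127.255) does not contain 133.55.125.180
  133.55.116.0/23 (133.55.116.0 - 133.55.117.255) does not contain 133.55.125.180
  133.55.120.0/23 (133.55.120.0 - 133.55.121.255) does not contain 133.55.125.180
  133.51.64.0/18 (133.51.64.0 - 133.51.127.255) does not contain 133.55.125.180
  133.62.0.0/15 (133.62.0.0 - 133.63.255.255) does not contain 133.55.125.180
  133.22.0.0/15 (133.22.0.0 - 133.23.255.255) does not contain 133.55.125.180
Longest matching prefix is /14 -> interface eth3.

eth3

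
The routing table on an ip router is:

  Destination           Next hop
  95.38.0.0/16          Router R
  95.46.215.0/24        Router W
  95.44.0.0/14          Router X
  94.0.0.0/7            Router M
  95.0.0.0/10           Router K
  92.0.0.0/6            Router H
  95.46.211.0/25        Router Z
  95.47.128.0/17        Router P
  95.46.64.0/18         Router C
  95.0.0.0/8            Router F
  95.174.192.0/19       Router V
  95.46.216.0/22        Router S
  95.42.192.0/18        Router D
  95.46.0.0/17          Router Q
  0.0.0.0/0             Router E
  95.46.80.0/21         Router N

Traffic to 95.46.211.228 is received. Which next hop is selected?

Router X

Routes whose prefix contains 95.46.211.228:
  0.0.0.0/0 (default, matches everything) -> Router E
  92.0.0.0/6 (92.0.0.0 - 95.255.255.255) -> Router H
  94.0.0.0/7 (94.0.0.0 - 95.255.255.255) -> Router M
  95.0.0.0/8 (95.0.0.0 - 95.255.255.255) -> Router F
  95.0.0.0/10 (95.0.0.0 - 95.63.255.255) -> Router K
  95.44.0.0/14 (95.44.0.0 - 95.47.255.255) -> Router X
More-specific entries that do NOT match:
  95.46.211.0/25 (95.46.211.0 - 95.46.211.127) does not contain 95.46.211.228
  95.46.215.0/24 (95.46.215.0 - 95.46.215.255) does not contain 95.46.211.228
  95.46.216.0/22 (95.46.216.0 - 95.46.219.255) does not contain 95.46.211.228
  95.46.80.0/21 (95.46.80.0 - 95.46.87.255) does not contain 95.46.211.228
  95.174.192.0/19 (95.174.192.0 - 95.174.223.255) does not contain 95.46.211.228
  95.46.64.0/18 (95.46.64.0 - 95.46.127.255) does not contain 95.46.211.228
  95.42.192.0/18 (95.42.192.0 - 95.42.255.255) does not contain 95.46.211.228
  95.47.128.0/17 (95.47.128.0 - 95.47.255.255) does not contain 95.46.211.228
  95.46.0.0/17 (95.46.0.0 - 95.46.127.255) does not contain 95.46.211.228
  95.38.0.0/16 (95.38.0.0 - 95.38.255.255) does not contain 95.46.211.228
Longest matching prefix is /14 -> next hop Router X.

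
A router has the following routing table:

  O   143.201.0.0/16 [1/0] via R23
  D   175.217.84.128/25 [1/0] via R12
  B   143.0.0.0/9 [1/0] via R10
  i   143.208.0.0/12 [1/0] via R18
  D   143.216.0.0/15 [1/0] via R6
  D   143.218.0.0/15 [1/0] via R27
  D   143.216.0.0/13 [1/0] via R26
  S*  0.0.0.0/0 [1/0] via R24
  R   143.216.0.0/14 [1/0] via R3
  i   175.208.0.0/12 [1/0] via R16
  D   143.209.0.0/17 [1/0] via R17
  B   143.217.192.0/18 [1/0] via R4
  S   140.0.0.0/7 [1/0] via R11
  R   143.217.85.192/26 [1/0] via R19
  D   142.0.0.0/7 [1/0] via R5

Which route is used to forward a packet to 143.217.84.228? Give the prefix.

143.216.0.0/15

Entries matching 143.217.84.228:
  0.0.0.0/0 (default, matches everything)
  142.0.0.0/7 (142.0.0.0 - 143.255.255.255)
  143.208.0.0/12 (143.208.0.0 - 143.223.255.255)
  143.216.0.0/13 (143.216.0.0 - 143.223.255.255)
  143.216.0.0/14 (143.216.0.0 - 143.219.255.255)
  143.216.0.0/15 (143.216.0.0 - 143.217.255.255)
Most specific is 143.216.0.0/15.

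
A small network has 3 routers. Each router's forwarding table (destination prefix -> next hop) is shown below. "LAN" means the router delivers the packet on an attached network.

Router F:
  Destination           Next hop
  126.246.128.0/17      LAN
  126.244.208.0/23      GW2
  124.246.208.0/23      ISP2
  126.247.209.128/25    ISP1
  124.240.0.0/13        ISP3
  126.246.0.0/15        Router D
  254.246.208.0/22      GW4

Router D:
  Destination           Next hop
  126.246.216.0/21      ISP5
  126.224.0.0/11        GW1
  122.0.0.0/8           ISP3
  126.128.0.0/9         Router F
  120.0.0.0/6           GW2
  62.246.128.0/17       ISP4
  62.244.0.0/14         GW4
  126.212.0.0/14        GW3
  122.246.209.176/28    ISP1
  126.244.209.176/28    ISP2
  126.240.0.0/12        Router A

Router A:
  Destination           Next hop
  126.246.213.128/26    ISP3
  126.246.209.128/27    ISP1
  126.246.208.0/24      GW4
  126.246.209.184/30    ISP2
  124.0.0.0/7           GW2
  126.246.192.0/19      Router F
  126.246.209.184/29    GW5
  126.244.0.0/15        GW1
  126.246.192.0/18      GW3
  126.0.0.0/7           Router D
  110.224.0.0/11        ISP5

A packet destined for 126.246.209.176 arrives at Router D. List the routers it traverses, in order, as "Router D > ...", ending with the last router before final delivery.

At Router D: longest match for 126.246.209.176 is 126.240.0.0/12 -> Router A
At Router A: longest match for 126.246.209.176 is 126.246.192.0/19 -> Router F
At Router F: longest match for 126.246.209.176 is 126.246.128.0/17 -> LAN

Router D > Router A > Router F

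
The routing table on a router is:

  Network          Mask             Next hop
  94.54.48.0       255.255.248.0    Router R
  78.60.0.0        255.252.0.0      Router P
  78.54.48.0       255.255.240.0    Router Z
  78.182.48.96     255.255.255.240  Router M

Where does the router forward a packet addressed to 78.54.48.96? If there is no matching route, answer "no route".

Router Z

Routes whose prefix contains 78.54.48.96:
  78.54.48.0/20 (78.54.48.0 - 78.54.63.255) -> Router Z
More-specific entries that do NOT match:
  78.182.48.96/28 (78.182.48.96 - 78.182.48.111) does not contain 78.54.48.96
  94.54.48.0/21 (94.54.48.0 - 94.54.55.255) does not contain 78.54.48.96
Longest matching prefix is /20 -> next hop Router Z.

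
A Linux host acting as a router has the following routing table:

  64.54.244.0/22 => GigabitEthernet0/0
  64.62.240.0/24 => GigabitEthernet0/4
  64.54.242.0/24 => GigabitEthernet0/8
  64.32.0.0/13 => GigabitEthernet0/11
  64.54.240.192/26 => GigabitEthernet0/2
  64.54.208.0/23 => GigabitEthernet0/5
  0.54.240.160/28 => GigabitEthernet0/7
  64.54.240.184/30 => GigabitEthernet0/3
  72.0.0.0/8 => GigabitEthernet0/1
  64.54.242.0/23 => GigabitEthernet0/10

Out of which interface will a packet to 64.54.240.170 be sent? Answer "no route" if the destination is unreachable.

no route

No entry's prefix contains 64.54.240.170; there is no default route.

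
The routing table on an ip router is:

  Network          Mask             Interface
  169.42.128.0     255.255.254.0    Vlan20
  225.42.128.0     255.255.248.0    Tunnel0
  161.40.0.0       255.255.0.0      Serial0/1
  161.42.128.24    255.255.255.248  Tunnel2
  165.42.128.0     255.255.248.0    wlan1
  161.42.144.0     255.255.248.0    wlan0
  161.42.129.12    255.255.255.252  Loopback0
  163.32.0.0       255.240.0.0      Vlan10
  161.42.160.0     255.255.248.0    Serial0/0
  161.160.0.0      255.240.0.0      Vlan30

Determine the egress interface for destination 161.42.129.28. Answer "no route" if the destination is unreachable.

No entry's prefix contains 161.42.129.28; there is no default route.

no route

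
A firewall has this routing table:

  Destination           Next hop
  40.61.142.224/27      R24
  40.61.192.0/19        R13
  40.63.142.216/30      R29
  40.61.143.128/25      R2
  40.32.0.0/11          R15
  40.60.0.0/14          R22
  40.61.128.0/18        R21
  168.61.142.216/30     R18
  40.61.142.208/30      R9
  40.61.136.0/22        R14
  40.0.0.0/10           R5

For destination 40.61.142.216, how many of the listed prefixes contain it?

Prefixes containing 40.61.142.216:
  40.0.0.0/10 (40.0.0.0 - 40.63.255.255)
  40.32.0.0/11 (40.32.0.0 - 40.63.255.255)
  40.60.0.0/14 (40.60.0.0 - 40.63.255.255)
  40.61.128.0/18 (40.61.128.0 - 40.61.191.255)
Total matching entries: 4.

4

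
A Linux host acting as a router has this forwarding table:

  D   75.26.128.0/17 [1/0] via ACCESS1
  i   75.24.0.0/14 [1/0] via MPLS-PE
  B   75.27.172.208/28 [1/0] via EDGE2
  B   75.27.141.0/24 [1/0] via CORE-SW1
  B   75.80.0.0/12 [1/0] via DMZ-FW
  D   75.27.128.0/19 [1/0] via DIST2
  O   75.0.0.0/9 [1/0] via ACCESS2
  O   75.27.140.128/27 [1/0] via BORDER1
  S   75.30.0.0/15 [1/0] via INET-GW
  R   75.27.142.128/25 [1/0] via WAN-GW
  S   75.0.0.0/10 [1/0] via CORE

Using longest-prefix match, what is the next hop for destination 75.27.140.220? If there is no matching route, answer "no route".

Routes whose prefix contains 75.27.140.220:
  75.0.0.0/9 (75.0.0.0 - 75.127.255.255) -> ACCESS2
  75.0.0.0/10 (75.0.0.0 - 75.63.255.255) -> CORE
  75.24.0.0/14 (75.24.0.0 - 75.27.255.255) -> MPLS-PE
  75.27.128.0/19 (75.27.128.0 - 75.27.159.255) -> DIST2
More-specific entries that do NOT match:
  75.27.172.208/28 (75.27.172.208 - 75.27.172.223) does not contain 75.27.140.220
  75.27.140.128/27 (75.27.140.128 - 75.27.140.159) does not contain 75.27.140.220
  75.27.142.128/25 (75.27.142.128 - 75.27.142.255) does not contain 75.27.140.220
  75.27.141.0/24 (75.27.141.0 - 75.27.141.255) does not contain 75.27.140.220
Longest matching prefix is /19 -> next hop DIST2.

DIST2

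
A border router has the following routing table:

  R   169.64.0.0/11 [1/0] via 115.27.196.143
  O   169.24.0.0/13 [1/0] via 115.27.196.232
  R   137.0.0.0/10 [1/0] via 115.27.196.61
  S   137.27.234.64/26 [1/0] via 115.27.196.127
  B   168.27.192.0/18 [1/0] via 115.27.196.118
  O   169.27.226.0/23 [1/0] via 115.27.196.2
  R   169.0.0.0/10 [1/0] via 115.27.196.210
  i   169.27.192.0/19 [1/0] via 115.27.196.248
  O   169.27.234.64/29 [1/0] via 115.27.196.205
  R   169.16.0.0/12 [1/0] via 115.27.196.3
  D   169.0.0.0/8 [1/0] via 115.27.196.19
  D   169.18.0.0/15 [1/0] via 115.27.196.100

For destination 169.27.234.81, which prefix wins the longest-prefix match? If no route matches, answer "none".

Entries matching 169.27.234.81:
  169.0.0.0/8 (169.0.0.0 - 169.255.255.255)
  169.0.0.0/10 (169.0.0.0 - 169.63.255.255)
  169.16.0.0/12 (169.16.0.0 - 169.31.255.255)
  169.24.0.0/13 (169.24.0.0 - 169.31.255.255)
Most specific is 169.24.0.0/13.

169.24.0.0/13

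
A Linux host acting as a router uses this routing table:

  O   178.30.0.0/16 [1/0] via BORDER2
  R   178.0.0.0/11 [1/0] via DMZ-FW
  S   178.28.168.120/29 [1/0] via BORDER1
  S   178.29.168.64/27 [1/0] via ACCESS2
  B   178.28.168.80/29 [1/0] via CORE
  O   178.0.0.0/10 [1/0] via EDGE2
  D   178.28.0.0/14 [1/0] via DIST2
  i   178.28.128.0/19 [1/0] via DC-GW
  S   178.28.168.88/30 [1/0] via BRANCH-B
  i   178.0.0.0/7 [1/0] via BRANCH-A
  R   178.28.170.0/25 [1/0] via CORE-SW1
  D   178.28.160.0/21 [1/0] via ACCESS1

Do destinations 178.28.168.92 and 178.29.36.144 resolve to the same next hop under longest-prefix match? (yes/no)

yes

178.28.168.92: longest match 178.28.0.0/14 -> DIST2
178.29.36.144: longest match 178.28.0.0/14 -> DIST2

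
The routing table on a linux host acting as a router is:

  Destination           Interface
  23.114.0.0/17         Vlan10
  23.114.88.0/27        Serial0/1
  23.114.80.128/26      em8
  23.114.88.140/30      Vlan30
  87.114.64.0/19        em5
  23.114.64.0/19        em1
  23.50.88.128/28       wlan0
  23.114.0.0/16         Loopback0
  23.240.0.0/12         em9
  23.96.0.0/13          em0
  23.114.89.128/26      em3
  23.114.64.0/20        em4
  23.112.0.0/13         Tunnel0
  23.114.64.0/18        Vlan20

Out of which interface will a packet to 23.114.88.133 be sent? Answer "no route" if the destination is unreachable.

em1

Routes whose prefix contains 23.114.88.133:
  23.112.0.0/13 (23.112.0.0 - 23.119.255.255) -> Tunnel0
  23.114.0.0/16 (23.114.0.0 - 23.114.255.255) -> Loopback0
  23.114.0.0/17 (23.114.0.0 - 23.114.127.255) -> Vlan10
  23.114.64.0/18 (23.114.64.0 - 23.114.127.255) -> Vlan20
  23.114.64.0/19 (23.114.64.0 - 23.114.95.255) -> em1
More-specific entries that do NOT match:
  23.114.88.140/30 (23.114.88.140 - 23.114.88.143) does not contain 23.114.88.133
  23.50.88.128/28 (23.50.88.128 - 23.50.88.143) does not contain 23.114.88.133
  23.114.88.0/27 (23.114.88.0 - 23.114.88.31) does not contain 23.114.88.133
  23.114.80.128/26 (23.114.80.128 - 23.114.80.191) does not contain 23.114.88.133
  23.114.89.128/26 (23.114.89.128 - 23.114.89.191) does not contain 23.114.88.133
  23.114.64.0/20 (23.114.64.0 - 23.114.79.255) does not contain 23.114.88.133
Longest matching prefix is /19 -> interface em1.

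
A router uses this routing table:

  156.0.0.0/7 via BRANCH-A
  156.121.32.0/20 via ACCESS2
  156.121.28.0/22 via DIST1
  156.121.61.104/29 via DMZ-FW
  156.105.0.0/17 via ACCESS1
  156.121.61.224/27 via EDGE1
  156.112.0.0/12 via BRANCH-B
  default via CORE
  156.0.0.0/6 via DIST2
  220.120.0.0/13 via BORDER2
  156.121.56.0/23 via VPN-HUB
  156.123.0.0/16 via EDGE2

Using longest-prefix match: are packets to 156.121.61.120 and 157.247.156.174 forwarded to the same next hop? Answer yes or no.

no

156.121.61.120: longest match 156.112.0.0/12 -> BRANCH-B
157.247.156.174: longest match 156.0.0.0/7 -> BRANCH-A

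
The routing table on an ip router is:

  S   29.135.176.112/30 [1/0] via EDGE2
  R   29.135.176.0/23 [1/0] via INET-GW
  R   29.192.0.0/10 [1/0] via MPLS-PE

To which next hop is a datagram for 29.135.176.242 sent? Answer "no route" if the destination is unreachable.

INET-GW

Routes whose prefix contains 29.135.176.242:
  29.135.176.0/23 (29.135.176.0 - 29.135.177.255) -> INET-GW
More-specific entries that do NOT match:
  29.135.176.112/30 (29.135.176.112 - 29.135.176.115) does not contain 29.135.176.242
Longest matching prefix is /23 -> next hop INET-GW.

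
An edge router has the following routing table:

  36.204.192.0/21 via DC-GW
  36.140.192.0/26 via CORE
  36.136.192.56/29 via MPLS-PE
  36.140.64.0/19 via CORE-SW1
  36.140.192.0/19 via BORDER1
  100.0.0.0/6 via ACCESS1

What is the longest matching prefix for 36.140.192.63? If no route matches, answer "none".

Entries matching 36.140.192.63:
  36.140.192.0/19 (36.140.192.0 - 36.140.223.255)
  36.140.192.0/26 (36.140.192.0 - 36.140.192.63)
Most specific is 36.140.192.0/26.

36.140.192.0/26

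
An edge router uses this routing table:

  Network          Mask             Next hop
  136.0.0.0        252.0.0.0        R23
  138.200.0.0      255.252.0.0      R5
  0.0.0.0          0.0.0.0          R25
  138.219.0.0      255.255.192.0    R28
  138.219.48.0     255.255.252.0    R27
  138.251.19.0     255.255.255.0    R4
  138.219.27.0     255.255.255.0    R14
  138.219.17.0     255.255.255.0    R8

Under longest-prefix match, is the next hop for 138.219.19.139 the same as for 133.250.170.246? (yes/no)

138.219.19.139: longest match 138.219.0.0/18 -> R28
133.250.170.246: longest match 0.0.0.0/0 -> R25

no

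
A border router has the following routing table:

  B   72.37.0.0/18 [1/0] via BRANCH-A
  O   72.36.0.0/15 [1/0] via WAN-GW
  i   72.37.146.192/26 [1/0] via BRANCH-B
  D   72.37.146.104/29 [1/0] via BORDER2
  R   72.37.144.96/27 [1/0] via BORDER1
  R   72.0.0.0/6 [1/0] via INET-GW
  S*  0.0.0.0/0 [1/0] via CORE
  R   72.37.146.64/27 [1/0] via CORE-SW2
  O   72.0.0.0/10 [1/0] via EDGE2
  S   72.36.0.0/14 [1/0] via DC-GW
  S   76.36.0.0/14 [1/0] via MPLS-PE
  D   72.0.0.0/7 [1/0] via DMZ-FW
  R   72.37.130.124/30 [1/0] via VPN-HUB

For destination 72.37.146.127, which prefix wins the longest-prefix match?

72.36.0.0/15

Entries matching 72.37.146.127:
  0.0.0.0/0 (default, matches everything)
  72.0.0.0/6 (72.0.0.0 - 75.255.255.255)
  72.0.0.0/7 (72.0.0.0 - 73.255.255.255)
  72.0.0.0/10 (72.0.0.0 - 72.63.255.255)
  72.36.0.0/14 (72.36.0.0 - 72.39.255.255)
  72.36.0.0/15 (72.36.0.0 - 72.37.255.255)
Most specific is 72.36.0.0/15.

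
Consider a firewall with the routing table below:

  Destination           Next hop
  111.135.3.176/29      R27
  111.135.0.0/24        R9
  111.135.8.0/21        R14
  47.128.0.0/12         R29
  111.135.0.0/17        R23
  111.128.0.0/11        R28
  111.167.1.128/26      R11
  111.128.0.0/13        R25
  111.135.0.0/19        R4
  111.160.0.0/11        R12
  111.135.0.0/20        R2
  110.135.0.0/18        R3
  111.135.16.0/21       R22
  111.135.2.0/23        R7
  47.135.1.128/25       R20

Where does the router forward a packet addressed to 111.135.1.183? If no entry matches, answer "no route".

Routes whose prefix contains 111.135.1.183:
  111.128.0.0/11 (111.128.0.0 - 111.159.255.255) -> R28
  111.128.0.0/13 (111.128.0.0 - 111.135.255.255) -> R25
  111.135.0.0/17 (111.135.0.0 - 111.135.127.255) -> R23
  111.135.0.0/19 (111.135.0.0 - 111.135.31.255) -> R4
  111.135.0.0/20 (111.135.0.0 - 111.135.15.255) -> R2
More-specific entries that do NOT match:
  111.135.3.176/29 (111.135.3.176 - 111.135.3.183) does not contain 111.135.1.183
  111.167.1.128/26 (111.167.1.128 - 111.167.1.191) does not contain 111.135.1.183
  47.135.1.128/25 (47.135.1.128 - 47.135.1.255) does not contain 111.135.1.183
  111.135.0.0/24 (111.135.0.0 - 111.135.0.255) does not contain 111.135.1.183
  111.135.2.0/23 (111.135.2.0 - 111.135.3.255) does not contain 111.135.1.183
  111.135.8.0/21 (111.135.8.0 - 111.135.15.255) does not contain 111.135.1.183
  111.135.16.0/21 (111.135.16.0 - 111.135.23.255) does not contain 111.135.1.183
Longest matching prefix is /20 -> next hop R2.

R2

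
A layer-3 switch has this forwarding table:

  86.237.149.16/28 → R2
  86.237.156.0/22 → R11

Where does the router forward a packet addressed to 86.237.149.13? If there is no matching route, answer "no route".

no route

No entry's prefix contains 86.237.149.13; there is no default route.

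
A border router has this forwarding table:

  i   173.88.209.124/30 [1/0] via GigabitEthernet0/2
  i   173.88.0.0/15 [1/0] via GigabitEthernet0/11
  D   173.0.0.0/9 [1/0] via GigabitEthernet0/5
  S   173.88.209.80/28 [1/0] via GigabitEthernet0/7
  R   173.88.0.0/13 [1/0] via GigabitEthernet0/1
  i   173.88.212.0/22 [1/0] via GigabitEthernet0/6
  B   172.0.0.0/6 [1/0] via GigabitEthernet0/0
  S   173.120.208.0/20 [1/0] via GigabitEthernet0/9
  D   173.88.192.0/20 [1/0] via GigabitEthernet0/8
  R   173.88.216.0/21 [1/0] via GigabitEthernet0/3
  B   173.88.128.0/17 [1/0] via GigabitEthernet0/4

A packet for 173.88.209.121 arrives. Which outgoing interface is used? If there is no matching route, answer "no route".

GigabitEthernet0/4

Routes whose prefix contains 173.88.209.121:
  172.0.0.0/6 (172.0.0.0 - 175.255.255.255) -> GigabitEthernet0/0
  173.0.0.0/9 (173.0.0.0 - 173.127.255.255) -> GigabitEthernet0/5
  173.88.0.0/13 (173.88.0.0 - 173.95.255.255) -> GigabitEthernet0/1
  173.88.0.0/15 (173.88.0.0 - 173.89.255.255) -> GigabitEthernet0/11
  173.88.128.0/17 (173.88.128.0 - 173.88.255.255) -> GigabitEthernet0/4
More-specific entries that do NOT match:
  173.88.209.124/30 (173.88.209.124 - 173.88.209.127) does not contain 173.88.209.121
  173.88.209.80/28 (173.88.209.80 - 173.88.209.95) does not contain 173.88.209.121
  173.88.212.0/22 (173.88.212.0 - 173.88.215.255) does not contain 173.88.209.121
  173.88.216.0/21 (173.88.216.0 - 173.88.223.255) does not contain 173.88.209.121
  173.120.208.0/20 (173.120.208.0 - 173.120.223.255) does not contain 173.88.209.121
  173.88.192.0/20 (173.88.192.0 - 173.88.207.255) does not contain 173.88.209.121
Longest matching prefix is /17 -> interface GigabitEthernet0/4.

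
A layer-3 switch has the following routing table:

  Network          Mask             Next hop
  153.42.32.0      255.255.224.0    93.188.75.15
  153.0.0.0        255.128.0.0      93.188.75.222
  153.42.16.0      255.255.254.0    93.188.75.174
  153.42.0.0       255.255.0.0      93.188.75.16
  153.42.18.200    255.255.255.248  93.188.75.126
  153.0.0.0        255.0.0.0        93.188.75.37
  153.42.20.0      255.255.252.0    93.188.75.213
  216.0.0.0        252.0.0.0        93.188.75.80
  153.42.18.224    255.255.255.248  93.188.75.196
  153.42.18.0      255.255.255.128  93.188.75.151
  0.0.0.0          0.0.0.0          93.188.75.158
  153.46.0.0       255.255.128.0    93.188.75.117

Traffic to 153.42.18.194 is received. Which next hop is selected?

93.188.75.16

Routes whose prefix contains 153.42.18.194:
  0.0.0.0/0 (default, matches everything) -> 93.188.75.158
  153.0.0.0/8 (153.0.0.0 - 153.255.255.255) -> 93.188.75.37
  153.0.0.0/9 (153.0.0.0 - 153.127.255.255) -> 93.188.75.222
  153.42.0.0/16 (153.42.0.0 - 153.42.255.255) -> 93.188.75.16
More-specific entries that do NOT match:
  153.42.18.200/29 (153.42.18.200 - 153.42.18.207) does not contain 153.42.18.194
  153.42.18.224/29 (153.42.18.224 - 153.42.18.231) does not contain 153.42.18.194
  153.42.18.0/25 (153.42.18.0 - 153.42.18.127) does not contain 153.42.18.194
  153.42.16.0/23 (153.42.16.0 - 153.42.17.255) does not contain 153.42.18.194
  153.42.20.0/22 (153.42.20.0 - 153.42.23.255) does not contain 153.42.18.194
  153.42.32.0/19 (153.42.32.0 - 153.42.63.255) does not contain 153.42.18.194
  153.46.0.0/17 (153.46.0.0 - 153.46.127.255) does not contain 153.42.18.194
Longest matching prefix is /16 -> next hop 93.188.75.16.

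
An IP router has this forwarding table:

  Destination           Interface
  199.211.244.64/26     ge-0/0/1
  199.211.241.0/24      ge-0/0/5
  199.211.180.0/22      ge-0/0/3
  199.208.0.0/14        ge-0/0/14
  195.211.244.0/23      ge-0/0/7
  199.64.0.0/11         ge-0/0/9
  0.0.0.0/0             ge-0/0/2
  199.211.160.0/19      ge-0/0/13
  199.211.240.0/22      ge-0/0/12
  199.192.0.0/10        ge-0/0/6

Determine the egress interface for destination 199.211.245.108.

Routes whose prefix contains 199.211.245.108:
  0.0.0.0/0 (default, matches everything) -> ge-0/0/2
  199.192.0.0/10 (199.192.0.0 - 199.255.255.255) -> ge-0/0/6
  199.208.0.0/14 (199.208.0.0 - 199.211.255.255) -> ge-0/0/14
More-specific entries that do NOT match:
  199.211.244.64/26 (199.211.244.64 - 199.211.244.127) does not contain 199.211.245.108
  199.211.241.0/24 (199.211.241.0 - 199.211.241.255) does not contain 199.211.245.108
  195.211.244.0/23 (195.211.244.0 - 195.211.245.255) does not contain 199.211.245.108
  199.211.180.0/22 (199.211.180.0 - 199.211.183.255) does not contain 199.211.245.108
  199.211.240.0/22 (199.211.240.0 - 199.211.243.255) does not contain 199.211.245.108
  199.211.160.0/19 (199.211.160.0 - 199.211.191.255) does not contain 199.211.245.108
Longest matching prefix is /14 -> interface ge-0/0/14.

ge-0/0/14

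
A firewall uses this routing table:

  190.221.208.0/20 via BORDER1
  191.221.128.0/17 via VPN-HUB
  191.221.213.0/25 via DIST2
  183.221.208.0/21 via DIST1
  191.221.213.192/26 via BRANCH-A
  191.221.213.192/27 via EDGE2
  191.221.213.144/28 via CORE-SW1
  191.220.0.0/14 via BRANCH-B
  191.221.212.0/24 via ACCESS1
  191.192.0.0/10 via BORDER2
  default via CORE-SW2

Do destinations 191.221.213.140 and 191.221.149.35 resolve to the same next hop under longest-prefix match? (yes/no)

yes

191.221.213.140: longest match 191.221.128.0/17 -> VPN-HUB
191.221.149.35: longest match 191.221.128.0/17 -> VPN-HUB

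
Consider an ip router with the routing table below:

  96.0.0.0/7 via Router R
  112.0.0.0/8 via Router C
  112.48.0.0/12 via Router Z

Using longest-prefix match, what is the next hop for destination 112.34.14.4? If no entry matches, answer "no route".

Routes whose prefix contains 112.34.14.4:
  112.0.0.0/8 (112.0.0.0 - 112.255.255.255) -> Router C
More-specific entries that do NOT match:
  112.48.0.0/12 (112.48.0.0 - 112.63.255.255) does not contain 112.34.14.4
Longest matching prefix is /8 -> next hop Router C.

Router C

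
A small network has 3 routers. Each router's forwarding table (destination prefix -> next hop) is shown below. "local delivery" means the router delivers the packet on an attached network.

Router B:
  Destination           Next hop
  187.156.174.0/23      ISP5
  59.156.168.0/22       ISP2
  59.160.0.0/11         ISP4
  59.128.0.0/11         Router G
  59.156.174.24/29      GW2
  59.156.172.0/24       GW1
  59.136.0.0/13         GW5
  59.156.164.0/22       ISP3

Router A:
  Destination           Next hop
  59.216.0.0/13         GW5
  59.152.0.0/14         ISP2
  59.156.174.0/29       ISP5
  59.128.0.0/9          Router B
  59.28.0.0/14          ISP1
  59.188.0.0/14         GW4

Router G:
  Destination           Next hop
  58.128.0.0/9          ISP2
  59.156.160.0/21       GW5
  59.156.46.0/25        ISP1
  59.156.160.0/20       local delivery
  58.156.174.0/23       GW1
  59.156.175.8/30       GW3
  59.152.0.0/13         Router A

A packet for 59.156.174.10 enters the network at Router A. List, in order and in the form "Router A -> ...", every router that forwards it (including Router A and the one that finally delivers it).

At Router A: longest match for 59.156.174.10 is 59.128.0.0/9 -> Router B
At Router B: longest match for 59.156.174.10 is 59.128.0.0/11 -> Router G
At Router G: longest match for 59.156.174.10 is 59.156.160.0/20 -> local delivery

Router A -> Router B -> Router G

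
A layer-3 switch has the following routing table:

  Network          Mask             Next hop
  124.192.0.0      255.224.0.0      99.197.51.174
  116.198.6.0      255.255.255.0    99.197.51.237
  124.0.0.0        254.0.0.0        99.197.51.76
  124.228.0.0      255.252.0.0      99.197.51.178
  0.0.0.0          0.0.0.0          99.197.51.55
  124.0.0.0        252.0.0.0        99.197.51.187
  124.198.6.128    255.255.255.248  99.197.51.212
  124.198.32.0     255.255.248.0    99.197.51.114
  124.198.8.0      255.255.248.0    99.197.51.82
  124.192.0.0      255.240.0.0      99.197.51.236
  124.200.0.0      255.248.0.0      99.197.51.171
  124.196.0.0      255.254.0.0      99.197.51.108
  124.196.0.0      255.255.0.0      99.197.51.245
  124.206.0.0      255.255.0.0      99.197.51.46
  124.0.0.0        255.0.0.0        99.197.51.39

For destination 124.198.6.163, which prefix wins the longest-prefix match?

124.192.0.0/12

Entries matching 124.198.6.163:
  0.0.0.0/0 (default, matches everything)
  124.0.0.0/6 (124.0.0.0 - 127.255.255.255)
  124.0.0.0/7 (124.0.0.0 - 125.255.255.255)
  124.0.0.0/8 (124.0.0.0 - 124.255.255.255)
  124.192.0.0/11 (124.192.0.0 - 124.223.255.255)
  124.192.0.0/12 (124.192.0.0 - 124.207.255.255)
Most specific is 124.192.0.0/12.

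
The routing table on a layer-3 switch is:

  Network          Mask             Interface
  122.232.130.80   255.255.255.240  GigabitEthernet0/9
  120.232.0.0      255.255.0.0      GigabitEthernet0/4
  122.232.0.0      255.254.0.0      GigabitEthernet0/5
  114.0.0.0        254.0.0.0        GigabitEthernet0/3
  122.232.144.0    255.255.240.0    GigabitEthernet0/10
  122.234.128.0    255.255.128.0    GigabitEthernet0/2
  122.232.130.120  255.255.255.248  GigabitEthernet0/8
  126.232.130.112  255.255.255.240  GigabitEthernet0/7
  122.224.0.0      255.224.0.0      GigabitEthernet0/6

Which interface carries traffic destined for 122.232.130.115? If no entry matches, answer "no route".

Routes whose prefix contains 122.232.130.115:
  122.224.0.0/11 (122.224.0.0 - 122.255.255.255) -> GigabitEthernet0/6
  122.232.0.0/15 (122.232.0.0 - 122.233.255.255) -> GigabitEthernet0/5
More-specific entries that do NOT match:
  122.232.130.120/29 (122.232.130.120 - 122.232.130.127) does not contain 122.232.130.115
  122.232.130.80/28 (122.232.130.80 - 122.232.130.95) does not contain 122.232.130.115
  126.232.130.112/28 (126.232.130.112 - 126.232.130.127) does not contain 122.232.130.115
  122.232.144.0/20 (122.232.144.0 - 122.232.159.255) does not contain 122.232.130.115
  122.234.128.0/17 (122.234.128.0 - 122.234.255.255) does not contain 122.232.130.115
  120.232.0.0/16 (120.232.0.0 - 120.232.255.255) does not contain 122.232.130.115
Longest matching prefix is /15 -> interface GigabitEthernet0/5.

GigabitEthernet0/5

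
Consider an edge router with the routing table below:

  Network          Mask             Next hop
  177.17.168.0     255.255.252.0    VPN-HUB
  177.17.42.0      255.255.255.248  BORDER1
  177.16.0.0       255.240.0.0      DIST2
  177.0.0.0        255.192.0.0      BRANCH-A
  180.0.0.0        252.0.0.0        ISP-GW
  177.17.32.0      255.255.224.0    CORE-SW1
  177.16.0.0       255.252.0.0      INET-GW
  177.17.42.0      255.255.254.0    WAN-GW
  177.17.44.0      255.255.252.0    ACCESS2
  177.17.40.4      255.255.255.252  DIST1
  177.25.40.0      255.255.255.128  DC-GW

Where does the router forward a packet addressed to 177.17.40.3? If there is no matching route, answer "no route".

CORE-SW1

Routes whose prefix contains 177.17.40.3:
  177.0.0.0/10 (177.0.0.0 - 177.63.255.255) -> BRANCH-A
  177.16.0.0/12 (177.16.0.0 - 177.31.255.255) -> DIST2
  177.16.0.0/14 (177.16.0.0 - 177.19.255.255) -> INET-GW
  177.17.32.0/19 (177.17.32.0 - 177.17.63.255) -> CORE-SW1
More-specific entries that do NOT match:
  177.17.40.4/30 (177.17.40.4 - 177.17.40.7) does not contain 177.17.40.3
  177.17.42.0/29 (177.17.42.0 - 177.17.42.7) does not contain 177.17.40.3
  177.25.40.0/25 (177.25.40.0 - 177.25.40.127) does not contain 177.17.40.3
  177.17.42.0/23 (177.17.42.0 - 177.17.43.255) does not contain 177.17.40.3
  177.17.168.0/22 (177.17.168.0 - 177.17.171.255) does not contain 177.17.40.3
  177.17.44.0/22 (177.17.44.0 - 177.17.47.255) does not contain 177.17.40.3
Longest matching prefix is /19 -> next hop CORE-SW1.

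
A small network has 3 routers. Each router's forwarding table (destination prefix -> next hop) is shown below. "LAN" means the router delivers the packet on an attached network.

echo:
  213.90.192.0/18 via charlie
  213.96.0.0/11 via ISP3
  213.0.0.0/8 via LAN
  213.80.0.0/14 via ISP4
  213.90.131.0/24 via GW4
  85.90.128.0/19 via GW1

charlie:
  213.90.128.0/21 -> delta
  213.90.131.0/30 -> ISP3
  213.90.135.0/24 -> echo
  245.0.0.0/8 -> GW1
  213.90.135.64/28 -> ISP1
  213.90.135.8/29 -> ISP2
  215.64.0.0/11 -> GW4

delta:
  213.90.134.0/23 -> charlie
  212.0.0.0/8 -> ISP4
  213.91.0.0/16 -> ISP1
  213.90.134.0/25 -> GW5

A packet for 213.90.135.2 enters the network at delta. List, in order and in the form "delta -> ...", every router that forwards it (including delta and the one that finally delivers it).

delta -> charlie -> echo

At delta: longest match for 213.90.135.2 is 213.90.134.0/23 -> charlie
At charlie: longest match for 213.90.135.2 is 213.90.135.0/24 -> echo
At echo: longest match for 213.90.135.2 is 213.0.0.0/8 -> LAN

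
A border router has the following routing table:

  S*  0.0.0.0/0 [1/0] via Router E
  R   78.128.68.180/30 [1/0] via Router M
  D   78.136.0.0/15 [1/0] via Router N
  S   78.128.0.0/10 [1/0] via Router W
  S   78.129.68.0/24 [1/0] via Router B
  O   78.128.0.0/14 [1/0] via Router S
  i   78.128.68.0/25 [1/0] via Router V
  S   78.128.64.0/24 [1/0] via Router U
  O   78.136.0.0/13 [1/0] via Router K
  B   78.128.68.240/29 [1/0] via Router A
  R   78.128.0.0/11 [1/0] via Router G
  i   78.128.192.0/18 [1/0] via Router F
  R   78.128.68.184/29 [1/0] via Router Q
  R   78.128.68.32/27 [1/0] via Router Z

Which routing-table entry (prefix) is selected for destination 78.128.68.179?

Entries matching 78.128.68.179:
  0.0.0.0/0 (default, matches everything)
  78.128.0.0/10 (78.128.0.0 - 78.191.255.255)
  78.128.0.0/11 (78.128.0.0 - 78.159.255.255)
  78.128.0.0/14 (78.128.0.0 - 78.131.255.255)
Most specific is 78.128.0.0/14.

78.128.0.0/14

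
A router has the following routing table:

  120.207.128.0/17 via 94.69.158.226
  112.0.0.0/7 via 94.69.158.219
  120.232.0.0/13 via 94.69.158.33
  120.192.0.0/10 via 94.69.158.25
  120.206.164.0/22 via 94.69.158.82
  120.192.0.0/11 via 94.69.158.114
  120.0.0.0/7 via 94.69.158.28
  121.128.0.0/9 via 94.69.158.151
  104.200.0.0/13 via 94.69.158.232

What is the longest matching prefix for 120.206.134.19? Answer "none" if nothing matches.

Entries matching 120.206.134.19:
  120.0.0.0/7 (120.0.0.0 - 121.255.255.255)
  120.192.0.0/10 (120.192.0.0 - 120.255.255.255)
  120.192.0.0/11 (120.192.0.0 - 120.223.255.255)
Most specific is 120.192.0.0/11.

120.192.0.0/11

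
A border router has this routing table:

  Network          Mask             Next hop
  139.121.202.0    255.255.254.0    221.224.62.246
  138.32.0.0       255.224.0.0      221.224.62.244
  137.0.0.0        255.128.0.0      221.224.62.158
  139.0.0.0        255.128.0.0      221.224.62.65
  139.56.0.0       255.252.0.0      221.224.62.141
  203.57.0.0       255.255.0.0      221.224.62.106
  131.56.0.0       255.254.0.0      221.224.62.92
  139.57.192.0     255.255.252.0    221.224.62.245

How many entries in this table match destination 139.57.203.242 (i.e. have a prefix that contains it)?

2

Prefixes containing 139.57.203.242:
  139.0.0.0/9 (139.0.0.0 - 139.127.255.255)
  139.56.0.0/14 (139.56.0.0 - 139.59.255.255)
Total matching entries: 2.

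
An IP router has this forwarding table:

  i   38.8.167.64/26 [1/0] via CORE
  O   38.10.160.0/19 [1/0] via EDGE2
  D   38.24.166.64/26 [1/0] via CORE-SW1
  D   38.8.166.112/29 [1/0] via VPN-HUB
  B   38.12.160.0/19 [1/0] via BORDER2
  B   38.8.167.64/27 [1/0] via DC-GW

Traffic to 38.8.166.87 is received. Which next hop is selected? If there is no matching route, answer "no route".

no route

No entry's prefix contains 38.8.166.87; there is no default route.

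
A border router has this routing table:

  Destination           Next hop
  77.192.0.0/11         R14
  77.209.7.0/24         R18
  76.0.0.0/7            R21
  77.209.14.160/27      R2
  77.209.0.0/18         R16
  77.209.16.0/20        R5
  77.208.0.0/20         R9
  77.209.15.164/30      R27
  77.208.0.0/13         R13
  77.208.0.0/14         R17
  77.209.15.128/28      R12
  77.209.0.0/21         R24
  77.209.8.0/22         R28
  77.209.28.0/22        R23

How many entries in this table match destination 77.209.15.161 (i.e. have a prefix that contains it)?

Prefixes containing 77.209.15.161:
  76.0.0.0/7 (76.0.0.0 - 77.255.255.255)
  77.192.0.0/11 (77.192.0.0 - 77.223.255.255)
  77.208.0.0/13 (77.208.0.0 - 77.215.255.255)
  77.208.0.0/14 (77.208.0.0 - 77.211.255.255)
  77.209.0.0/18 (77.209.0.0 - 77.209.63.255)
Total matching entries: 5.

5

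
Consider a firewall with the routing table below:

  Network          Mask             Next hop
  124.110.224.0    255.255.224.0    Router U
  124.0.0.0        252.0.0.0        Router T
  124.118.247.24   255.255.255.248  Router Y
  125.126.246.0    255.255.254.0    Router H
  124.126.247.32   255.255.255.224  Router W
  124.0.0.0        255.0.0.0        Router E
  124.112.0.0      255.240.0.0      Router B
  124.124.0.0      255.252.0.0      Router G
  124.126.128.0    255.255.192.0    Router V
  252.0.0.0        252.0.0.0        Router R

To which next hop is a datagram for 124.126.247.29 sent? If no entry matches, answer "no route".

Router G

Routes whose prefix contains 124.126.247.29:
  124.0.0.0/6 (124.0.0.0 - 127.255.255.255) -> Router T
  124.0.0.0/8 (124.0.0.0 - 124.255.255.255) -> Router E
  124.112.0.0/12 (124.112.0.0 - 124.127.255.255) -> Router B
  124.124.0.0/14 (124.124.0.0 - 124.127.255.255) -> Router G
More-specific entries that do NOT match:
  124.118.247.24/29 (124.118.247.24 - 124.118.247.31) does not contain 124.126.247.29
  124.126.247.32/27 (124.126.247.32 - 124.126.247.63) does not contain 124.126.247.29
  125.126.246.0/23 (125.126.246.0 - 125.126.247.255) does not contain 124.126.247.29
  124.110.224.0/19 (124.110.224.0 - 124.110.255.255) does not contain 124.126.247.29
  124.126.128.0/18 (124.126.128.0 - 124.126.191.255) does not contain 124.126.247.29
Longest matching prefix is /14 -> next hop Router G.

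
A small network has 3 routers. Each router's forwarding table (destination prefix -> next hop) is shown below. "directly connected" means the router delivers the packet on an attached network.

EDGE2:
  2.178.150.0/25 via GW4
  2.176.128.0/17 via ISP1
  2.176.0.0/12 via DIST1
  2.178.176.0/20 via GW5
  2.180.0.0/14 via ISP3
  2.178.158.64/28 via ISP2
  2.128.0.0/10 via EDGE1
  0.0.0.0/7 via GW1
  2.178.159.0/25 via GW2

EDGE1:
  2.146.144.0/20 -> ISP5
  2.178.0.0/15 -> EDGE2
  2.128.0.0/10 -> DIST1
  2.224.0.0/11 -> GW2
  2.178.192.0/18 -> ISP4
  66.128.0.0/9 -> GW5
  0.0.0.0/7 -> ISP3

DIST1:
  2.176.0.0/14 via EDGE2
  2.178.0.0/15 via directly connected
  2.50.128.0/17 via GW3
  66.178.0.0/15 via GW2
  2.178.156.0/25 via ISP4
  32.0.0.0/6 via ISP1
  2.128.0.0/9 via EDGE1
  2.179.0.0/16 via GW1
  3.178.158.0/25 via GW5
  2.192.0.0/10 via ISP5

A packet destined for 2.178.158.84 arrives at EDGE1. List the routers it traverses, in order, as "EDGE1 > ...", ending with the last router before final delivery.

At EDGE1: longest match for 2.178.158.84 is 2.178.0.0/15 -> EDGE2
At EDGE2: longest match for 2.178.158.84 is 2.176.0.0/12 -> DIST1
At DIST1: longest match for 2.178.158.84 is 2.178.0.0/15 -> directly connected

EDGE1 > EDGE2 > DIST1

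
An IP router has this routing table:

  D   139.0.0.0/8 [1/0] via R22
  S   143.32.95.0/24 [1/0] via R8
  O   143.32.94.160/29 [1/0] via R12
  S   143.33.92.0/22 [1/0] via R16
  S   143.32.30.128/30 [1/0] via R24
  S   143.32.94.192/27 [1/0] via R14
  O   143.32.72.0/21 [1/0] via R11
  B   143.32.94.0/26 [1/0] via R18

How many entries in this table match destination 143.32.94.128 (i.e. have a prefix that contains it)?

No listed prefix contains 143.32.94.128.
Total matching entries: 0.

0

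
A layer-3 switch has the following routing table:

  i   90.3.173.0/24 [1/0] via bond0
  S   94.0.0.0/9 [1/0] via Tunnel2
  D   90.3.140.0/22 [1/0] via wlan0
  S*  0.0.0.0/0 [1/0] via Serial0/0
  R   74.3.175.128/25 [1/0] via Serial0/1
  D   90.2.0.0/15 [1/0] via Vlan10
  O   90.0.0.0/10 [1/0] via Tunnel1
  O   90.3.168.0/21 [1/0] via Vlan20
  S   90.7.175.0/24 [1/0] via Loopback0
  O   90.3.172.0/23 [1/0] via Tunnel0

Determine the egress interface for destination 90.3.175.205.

Vlan20

Routes whose prefix contains 90.3.175.205:
  0.0.0.0/0 (default, matches everything) -> Serial0/0
  90.0.0.0/10 (90.0.0.0 - 90.63.255.255) -> Tunnel1
  90.2.0.0/15 (90.2.0.0 - 90.3.255.255) -> Vlan10
  90.3.168.0/21 (90.3.168.0 - 90.3.175.255) -> Vlan20
More-specific entries that do NOT match:
  74.3.175.128/25 (74.3.175.128 - 74.3.175.255) does not contain 90.3.175.205
  90.3.173.0/24 (90.3.173.0 - 90.3.173.255) does not contain 90.3.175.205
  90.7.175.0/24 (90.7.175.0 - 90.7.175.255) does not contain 90.3.175.205
  90.3.172.0/23 (90.3.172.0 - 90.3.173.255) does not contain 90.3.175.205
  90.3.140.0/22 (90.3.140.0 - 90.3.143.255) does not contain 90.3.175.205
Longest matching prefix is /21 -> interface Vlan20.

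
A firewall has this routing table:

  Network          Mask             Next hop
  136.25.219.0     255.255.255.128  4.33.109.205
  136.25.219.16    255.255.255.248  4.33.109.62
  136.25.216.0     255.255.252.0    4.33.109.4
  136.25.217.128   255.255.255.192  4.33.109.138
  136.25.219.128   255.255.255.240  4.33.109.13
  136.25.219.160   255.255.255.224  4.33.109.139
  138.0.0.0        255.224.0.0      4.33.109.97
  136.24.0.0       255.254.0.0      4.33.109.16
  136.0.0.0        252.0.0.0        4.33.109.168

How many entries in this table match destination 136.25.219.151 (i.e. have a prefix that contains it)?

Prefixes containing 136.25.219.151:
  136.0.0.0/6 (136.0.0.0 - 139.255.255.255)
  136.24.0.0/15 (136.24.0.0 - 136.25.255.255)
  136.25.216.0/22 (136.25.216.0 - 136.25.219.255)
Total matching entries: 3.

3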